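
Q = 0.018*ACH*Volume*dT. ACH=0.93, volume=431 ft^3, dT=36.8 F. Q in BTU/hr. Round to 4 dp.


Q = 0.018 * 0.93 * 431 * 36.8 = 265.5098 BTU/hr

265.5098 BTU/hr


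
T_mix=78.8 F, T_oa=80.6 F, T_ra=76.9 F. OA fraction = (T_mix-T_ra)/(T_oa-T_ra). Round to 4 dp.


frac = (78.8 - 76.9) / (80.6 - 76.9) = 0.5135

0.5135


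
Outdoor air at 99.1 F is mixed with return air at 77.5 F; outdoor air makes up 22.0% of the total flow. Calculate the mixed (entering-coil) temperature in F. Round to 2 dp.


T_mix = 77.5 + (22.0/100)*(99.1-77.5) = 82.25 F

82.25 F


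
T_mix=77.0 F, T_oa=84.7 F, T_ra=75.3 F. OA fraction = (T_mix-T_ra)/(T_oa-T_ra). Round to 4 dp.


frac = (77.0 - 75.3) / (84.7 - 75.3) = 0.1809

0.1809


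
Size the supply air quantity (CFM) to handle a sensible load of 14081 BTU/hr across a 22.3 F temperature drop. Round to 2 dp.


CFM = 14081 / (1.08 * 22.3) = 584.66

584.66 CFM


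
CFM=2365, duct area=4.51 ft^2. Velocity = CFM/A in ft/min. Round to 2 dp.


V = 2365 / 4.51 = 524.39 ft/min

524.39 ft/min


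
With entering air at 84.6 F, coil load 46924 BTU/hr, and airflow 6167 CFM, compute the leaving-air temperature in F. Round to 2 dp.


dT = 46924/(1.08*6167) = 7.0453
T_leave = 84.6 - 7.0453 = 77.55 F

77.55 F


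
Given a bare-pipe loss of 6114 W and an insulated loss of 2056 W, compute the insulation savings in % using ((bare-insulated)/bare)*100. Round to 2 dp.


Savings = ((6114-2056)/6114)*100 = 66.37 %

66.37 %


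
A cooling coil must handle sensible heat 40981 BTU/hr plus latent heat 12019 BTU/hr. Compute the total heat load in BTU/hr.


Qt = 40981 + 12019 = 53000 BTU/hr

53000 BTU/hr


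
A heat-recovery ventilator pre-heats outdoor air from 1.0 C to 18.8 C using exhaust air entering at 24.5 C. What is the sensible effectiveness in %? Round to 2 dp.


eff = (18.8-1.0)/(24.5-1.0)*100 = 75.74 %

75.74 %


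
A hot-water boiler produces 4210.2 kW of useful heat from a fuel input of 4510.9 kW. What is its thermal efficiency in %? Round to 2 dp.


eta = (4210.2/4510.9)*100 = 93.33 %

93.33 %


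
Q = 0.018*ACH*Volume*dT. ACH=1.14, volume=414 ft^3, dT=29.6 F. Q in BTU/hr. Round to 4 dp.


Q = 0.018 * 1.14 * 414 * 29.6 = 251.4603 BTU/hr

251.4603 BTU/hr


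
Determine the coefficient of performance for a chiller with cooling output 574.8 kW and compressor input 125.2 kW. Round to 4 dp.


COP = 574.8 / 125.2 = 4.5911

4.5911


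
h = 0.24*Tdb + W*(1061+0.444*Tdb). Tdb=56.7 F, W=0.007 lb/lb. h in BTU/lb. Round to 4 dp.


h = 0.24*56.7 + 0.007*(1061+0.444*56.7) = 21.2112 BTU/lb

21.2112 BTU/lb


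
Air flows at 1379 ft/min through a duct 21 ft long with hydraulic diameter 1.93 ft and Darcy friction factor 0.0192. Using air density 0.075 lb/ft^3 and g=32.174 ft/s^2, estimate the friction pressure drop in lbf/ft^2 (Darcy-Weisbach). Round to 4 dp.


v_fps = 1379/60 = 22.9833 ft/s
dp = 0.0192*(21/1.93)*0.075*22.9833^2/(2*32.174) = 0.1286 lbf/ft^2

0.1286 lbf/ft^2


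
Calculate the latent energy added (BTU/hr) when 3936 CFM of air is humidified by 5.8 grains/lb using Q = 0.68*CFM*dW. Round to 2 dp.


Q = 0.68 * 3936 * 5.8 = 15523.58 BTU/hr

15523.58 BTU/hr


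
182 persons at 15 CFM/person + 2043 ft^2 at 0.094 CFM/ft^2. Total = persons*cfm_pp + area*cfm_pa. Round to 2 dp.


Total = 182*15 + 2043*0.094 = 2922.04 CFM

2922.04 CFM


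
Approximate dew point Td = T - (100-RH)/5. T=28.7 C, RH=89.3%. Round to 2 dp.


Td = 28.7 - (100-89.3)/5 = 26.56 C

26.56 C


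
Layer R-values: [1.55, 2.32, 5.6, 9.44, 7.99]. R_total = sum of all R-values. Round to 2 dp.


R_total = 1.55 + 2.32 + 5.6 + 9.44 + 7.99 = 26.90

26.90


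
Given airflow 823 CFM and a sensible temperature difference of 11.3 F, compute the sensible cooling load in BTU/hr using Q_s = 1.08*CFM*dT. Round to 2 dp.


Q = 1.08 * 823 * 11.3 = 10043.89 BTU/hr

10043.89 BTU/hr


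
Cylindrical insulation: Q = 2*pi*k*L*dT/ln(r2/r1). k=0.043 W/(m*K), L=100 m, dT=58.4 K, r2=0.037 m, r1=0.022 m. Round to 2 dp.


Q = 2*pi*0.043*100*58.4/ln(0.037/0.022) = 3035.02 W

3035.02 W


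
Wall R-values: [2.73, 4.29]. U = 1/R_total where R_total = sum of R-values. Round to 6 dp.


R_total = 2.73 + 4.29 = 7.02
U = 1/7.02 = 0.142450

0.142450


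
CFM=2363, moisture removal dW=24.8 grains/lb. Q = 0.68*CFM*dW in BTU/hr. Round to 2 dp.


Q = 0.68 * 2363 * 24.8 = 39849.63 BTU/hr

39849.63 BTU/hr


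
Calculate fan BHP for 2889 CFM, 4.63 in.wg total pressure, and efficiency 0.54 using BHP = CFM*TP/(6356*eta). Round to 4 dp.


BHP = 2889 * 4.63 / (6356 * 0.54) = 3.8972 hp

3.8972 hp


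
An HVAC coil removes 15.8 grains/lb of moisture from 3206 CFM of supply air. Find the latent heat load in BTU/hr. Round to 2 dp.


Q = 0.68 * 3206 * 15.8 = 34445.26 BTU/hr

34445.26 BTU/hr


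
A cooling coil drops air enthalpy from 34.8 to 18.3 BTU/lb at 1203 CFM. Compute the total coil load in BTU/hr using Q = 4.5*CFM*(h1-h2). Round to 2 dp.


Q = 4.5 * 1203 * (34.8 - 18.3) = 89322.75 BTU/hr

89322.75 BTU/hr


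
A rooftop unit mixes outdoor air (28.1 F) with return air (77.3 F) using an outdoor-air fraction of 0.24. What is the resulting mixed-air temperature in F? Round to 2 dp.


T_mix = 0.24*28.1 + 0.76*77.3 = 65.49 F

65.49 F


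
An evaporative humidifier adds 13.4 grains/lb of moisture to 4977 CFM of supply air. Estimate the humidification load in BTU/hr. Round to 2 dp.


Q = 0.68 * 4977 * 13.4 = 45350.42 BTU/hr

45350.42 BTU/hr


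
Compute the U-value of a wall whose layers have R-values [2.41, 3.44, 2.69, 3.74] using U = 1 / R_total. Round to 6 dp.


R_total = 2.41 + 3.44 + 2.69 + 3.74 = 12.28
U = 1/12.28 = 0.081433

0.081433


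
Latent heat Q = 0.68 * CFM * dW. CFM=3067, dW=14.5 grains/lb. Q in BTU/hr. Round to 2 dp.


Q = 0.68 * 3067 * 14.5 = 30240.62 BTU/hr

30240.62 BTU/hr


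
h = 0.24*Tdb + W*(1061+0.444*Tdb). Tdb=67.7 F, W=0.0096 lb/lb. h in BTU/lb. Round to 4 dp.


h = 0.24*67.7 + 0.0096*(1061+0.444*67.7) = 26.7222 BTU/lb

26.7222 BTU/lb


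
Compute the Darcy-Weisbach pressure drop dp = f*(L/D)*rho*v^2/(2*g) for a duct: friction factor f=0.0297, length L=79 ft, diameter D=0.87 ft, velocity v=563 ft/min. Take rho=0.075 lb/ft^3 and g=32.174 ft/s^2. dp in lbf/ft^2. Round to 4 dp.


v_fps = 563/60 = 9.3833 ft/s
dp = 0.0297*(79/0.87)*0.075*9.3833^2/(2*32.174) = 0.2768 lbf/ft^2

0.2768 lbf/ft^2


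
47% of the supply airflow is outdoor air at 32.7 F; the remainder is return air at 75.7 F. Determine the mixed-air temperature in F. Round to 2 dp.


T_mix = 0.47*32.7 + 0.53*75.7 = 55.49 F

55.49 F


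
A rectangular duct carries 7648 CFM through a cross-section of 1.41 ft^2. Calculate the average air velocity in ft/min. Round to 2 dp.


V = 7648 / 1.41 = 5424.11 ft/min

5424.11 ft/min


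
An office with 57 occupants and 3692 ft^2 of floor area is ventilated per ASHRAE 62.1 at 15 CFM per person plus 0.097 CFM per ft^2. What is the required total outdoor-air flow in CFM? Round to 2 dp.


Total = 57*15 + 3692*0.097 = 1213.12 CFM

1213.12 CFM


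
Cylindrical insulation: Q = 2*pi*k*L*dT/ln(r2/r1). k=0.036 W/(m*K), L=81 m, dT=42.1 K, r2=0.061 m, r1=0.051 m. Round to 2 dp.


Q = 2*pi*0.036*81*42.1/ln(0.061/0.051) = 4308.04 W

4308.04 W


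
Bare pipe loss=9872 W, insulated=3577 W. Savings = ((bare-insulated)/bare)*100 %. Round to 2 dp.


Savings = ((9872-3577)/9872)*100 = 63.77 %

63.77 %


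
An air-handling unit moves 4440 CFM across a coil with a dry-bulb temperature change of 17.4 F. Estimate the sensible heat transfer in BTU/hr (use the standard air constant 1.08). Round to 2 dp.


Q = 1.08 * 4440 * 17.4 = 83436.48 BTU/hr

83436.48 BTU/hr


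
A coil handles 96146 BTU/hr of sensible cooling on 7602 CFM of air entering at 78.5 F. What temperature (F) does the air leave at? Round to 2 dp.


dT = 96146/(1.08*7602) = 11.7106
T_leave = 78.5 - 11.7106 = 66.79 F

66.79 F


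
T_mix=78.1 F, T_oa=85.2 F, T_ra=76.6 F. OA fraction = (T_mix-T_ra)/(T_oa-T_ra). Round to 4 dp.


frac = (78.1 - 76.6) / (85.2 - 76.6) = 0.1744

0.1744


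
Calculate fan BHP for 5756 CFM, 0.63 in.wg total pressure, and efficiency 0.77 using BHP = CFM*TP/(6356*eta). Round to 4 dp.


BHP = 5756 * 0.63 / (6356 * 0.77) = 0.7409 hp

0.7409 hp


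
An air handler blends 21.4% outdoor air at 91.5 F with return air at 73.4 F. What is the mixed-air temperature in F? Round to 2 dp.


T_mix = 73.4 + (21.4/100)*(91.5-73.4) = 77.27 F

77.27 F


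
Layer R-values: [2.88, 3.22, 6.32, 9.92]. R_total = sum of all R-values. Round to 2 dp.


R_total = 2.88 + 3.22 + 6.32 + 9.92 = 22.34

22.34


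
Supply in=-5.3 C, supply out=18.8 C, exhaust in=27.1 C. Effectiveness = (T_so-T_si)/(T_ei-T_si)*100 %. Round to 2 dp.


eff = (18.8-(-5.3))/(27.1-(-5.3))*100 = 74.38 %

74.38 %


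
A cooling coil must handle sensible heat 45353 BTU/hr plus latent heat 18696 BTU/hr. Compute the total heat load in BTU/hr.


Qt = 45353 + 18696 = 64049 BTU/hr

64049 BTU/hr


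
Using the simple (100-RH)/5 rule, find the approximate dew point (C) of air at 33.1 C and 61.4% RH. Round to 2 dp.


Td = 33.1 - (100-61.4)/5 = 25.38 C

25.38 C


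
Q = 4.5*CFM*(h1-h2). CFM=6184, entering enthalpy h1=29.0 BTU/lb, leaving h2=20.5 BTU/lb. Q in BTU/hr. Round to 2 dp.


Q = 4.5 * 6184 * (29.0 - 20.5) = 236538.00 BTU/hr

236538.00 BTU/hr


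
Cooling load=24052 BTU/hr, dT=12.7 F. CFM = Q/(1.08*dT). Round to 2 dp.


CFM = 24052 / (1.08 * 12.7) = 1753.57

1753.57 CFM


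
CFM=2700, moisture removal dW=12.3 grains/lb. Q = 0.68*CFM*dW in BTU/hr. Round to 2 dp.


Q = 0.68 * 2700 * 12.3 = 22582.80 BTU/hr

22582.80 BTU/hr


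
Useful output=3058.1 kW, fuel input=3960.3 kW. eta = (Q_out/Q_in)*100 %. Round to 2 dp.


eta = (3058.1/3960.3)*100 = 77.22 %

77.22 %


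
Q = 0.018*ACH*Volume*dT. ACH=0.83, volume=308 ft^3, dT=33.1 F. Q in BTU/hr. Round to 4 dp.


Q = 0.018 * 0.83 * 308 * 33.1 = 152.3103 BTU/hr

152.3103 BTU/hr


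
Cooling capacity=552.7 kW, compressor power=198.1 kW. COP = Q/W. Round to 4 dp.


COP = 552.7 / 198.1 = 2.7900

2.7900


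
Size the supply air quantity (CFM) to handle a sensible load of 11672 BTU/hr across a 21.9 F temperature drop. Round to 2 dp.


CFM = 11672 / (1.08 * 21.9) = 493.49

493.49 CFM


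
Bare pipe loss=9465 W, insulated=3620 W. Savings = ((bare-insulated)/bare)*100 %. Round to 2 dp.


Savings = ((9465-3620)/9465)*100 = 61.75 %

61.75 %


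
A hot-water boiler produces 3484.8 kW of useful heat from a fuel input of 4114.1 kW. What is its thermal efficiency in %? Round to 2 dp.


eta = (3484.8/4114.1)*100 = 84.70 %

84.70 %


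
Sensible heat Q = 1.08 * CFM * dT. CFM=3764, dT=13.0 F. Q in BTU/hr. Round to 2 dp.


Q = 1.08 * 3764 * 13.0 = 52846.56 BTU/hr

52846.56 BTU/hr


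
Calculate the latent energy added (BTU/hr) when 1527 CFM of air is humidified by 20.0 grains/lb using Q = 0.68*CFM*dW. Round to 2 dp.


Q = 0.68 * 1527 * 20.0 = 20767.20 BTU/hr

20767.20 BTU/hr


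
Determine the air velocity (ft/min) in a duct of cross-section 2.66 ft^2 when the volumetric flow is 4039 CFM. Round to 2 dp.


V = 4039 / 2.66 = 1518.42 ft/min

1518.42 ft/min


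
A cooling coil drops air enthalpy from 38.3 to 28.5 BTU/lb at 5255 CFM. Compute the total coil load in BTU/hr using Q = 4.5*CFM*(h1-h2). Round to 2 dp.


Q = 4.5 * 5255 * (38.3 - 28.5) = 231745.50 BTU/hr

231745.50 BTU/hr


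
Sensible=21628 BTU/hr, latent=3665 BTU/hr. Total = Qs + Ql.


Qt = 21628 + 3665 = 25293 BTU/hr

25293 BTU/hr


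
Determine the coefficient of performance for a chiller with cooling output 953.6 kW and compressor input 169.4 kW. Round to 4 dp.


COP = 953.6 / 169.4 = 5.6293

5.6293


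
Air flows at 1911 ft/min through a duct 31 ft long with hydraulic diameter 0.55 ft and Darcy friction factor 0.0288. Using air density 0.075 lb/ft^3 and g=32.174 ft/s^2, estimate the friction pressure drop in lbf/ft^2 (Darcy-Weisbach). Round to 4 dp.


v_fps = 1911/60 = 31.85 ft/s
dp = 0.0288*(31/0.55)*0.075*31.85^2/(2*32.174) = 1.9193 lbf/ft^2

1.9193 lbf/ft^2


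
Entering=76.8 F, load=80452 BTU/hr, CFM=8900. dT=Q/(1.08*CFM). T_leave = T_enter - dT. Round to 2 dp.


dT = 80452/(1.08*8900) = 8.3700
T_leave = 76.8 - 8.3700 = 68.43 F

68.43 F


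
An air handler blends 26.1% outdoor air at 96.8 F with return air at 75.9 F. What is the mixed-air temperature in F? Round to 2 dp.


T_mix = 75.9 + (26.1/100)*(96.8-75.9) = 81.35 F

81.35 F


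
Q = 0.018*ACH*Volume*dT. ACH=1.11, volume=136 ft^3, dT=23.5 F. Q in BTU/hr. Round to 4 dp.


Q = 0.018 * 1.11 * 136 * 23.5 = 63.8561 BTU/hr

63.8561 BTU/hr


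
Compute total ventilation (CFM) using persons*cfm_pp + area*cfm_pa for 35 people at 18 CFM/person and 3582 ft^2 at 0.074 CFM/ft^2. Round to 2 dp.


Total = 35*18 + 3582*0.074 = 895.07 CFM

895.07 CFM


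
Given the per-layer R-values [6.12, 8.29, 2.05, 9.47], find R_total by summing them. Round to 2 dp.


R_total = 6.12 + 8.29 + 2.05 + 9.47 = 25.93

25.93


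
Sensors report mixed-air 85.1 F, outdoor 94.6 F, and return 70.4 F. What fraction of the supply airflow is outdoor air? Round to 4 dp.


frac = (85.1 - 70.4) / (94.6 - 70.4) = 0.6074

0.6074


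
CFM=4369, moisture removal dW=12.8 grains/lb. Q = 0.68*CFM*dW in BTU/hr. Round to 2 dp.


Q = 0.68 * 4369 * 12.8 = 38027.78 BTU/hr

38027.78 BTU/hr


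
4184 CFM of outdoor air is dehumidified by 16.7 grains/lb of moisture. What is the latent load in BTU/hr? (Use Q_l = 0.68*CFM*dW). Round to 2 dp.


Q = 0.68 * 4184 * 16.7 = 47513.50 BTU/hr

47513.50 BTU/hr


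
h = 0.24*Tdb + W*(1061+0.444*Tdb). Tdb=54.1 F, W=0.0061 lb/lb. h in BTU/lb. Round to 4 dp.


h = 0.24*54.1 + 0.0061*(1061+0.444*54.1) = 19.6026 BTU/lb

19.6026 BTU/lb


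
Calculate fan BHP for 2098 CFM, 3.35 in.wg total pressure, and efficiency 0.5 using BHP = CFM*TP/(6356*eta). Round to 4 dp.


BHP = 2098 * 3.35 / (6356 * 0.5) = 2.2115 hp

2.2115 hp


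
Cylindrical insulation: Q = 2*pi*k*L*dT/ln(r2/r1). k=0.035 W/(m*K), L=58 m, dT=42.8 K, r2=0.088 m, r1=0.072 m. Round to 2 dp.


Q = 2*pi*0.035*58*42.8/ln(0.088/0.072) = 2720.42 W

2720.42 W


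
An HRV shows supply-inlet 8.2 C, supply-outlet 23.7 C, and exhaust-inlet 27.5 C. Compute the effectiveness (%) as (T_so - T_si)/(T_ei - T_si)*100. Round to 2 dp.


eff = (23.7-8.2)/(27.5-8.2)*100 = 80.31 %

80.31 %


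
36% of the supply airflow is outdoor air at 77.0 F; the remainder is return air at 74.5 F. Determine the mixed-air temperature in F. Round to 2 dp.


T_mix = 0.36*77.0 + 0.64*74.5 = 75.40 F

75.40 F


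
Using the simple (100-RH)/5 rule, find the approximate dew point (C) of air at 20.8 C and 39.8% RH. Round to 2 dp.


Td = 20.8 - (100-39.8)/5 = 8.76 C

8.76 C


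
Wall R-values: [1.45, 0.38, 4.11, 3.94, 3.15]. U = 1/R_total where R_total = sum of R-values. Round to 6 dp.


R_total = 1.45 + 0.38 + 4.11 + 3.94 + 3.15 = 13.03
U = 1/13.03 = 0.076746

0.076746


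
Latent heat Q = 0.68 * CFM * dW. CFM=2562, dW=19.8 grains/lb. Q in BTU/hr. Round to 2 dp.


Q = 0.68 * 2562 * 19.8 = 34494.77 BTU/hr

34494.77 BTU/hr


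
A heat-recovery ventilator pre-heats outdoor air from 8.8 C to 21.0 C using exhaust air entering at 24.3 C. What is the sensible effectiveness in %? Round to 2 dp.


eff = (21.0-8.8)/(24.3-8.8)*100 = 78.71 %

78.71 %


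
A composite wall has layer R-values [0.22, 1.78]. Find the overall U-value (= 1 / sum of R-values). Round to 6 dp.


R_total = 0.22 + 1.78 = 2.00
U = 1/2.00 = 0.500000

0.500000


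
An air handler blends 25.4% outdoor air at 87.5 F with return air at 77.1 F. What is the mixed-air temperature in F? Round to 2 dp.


T_mix = 77.1 + (25.4/100)*(87.5-77.1) = 79.74 F

79.74 F


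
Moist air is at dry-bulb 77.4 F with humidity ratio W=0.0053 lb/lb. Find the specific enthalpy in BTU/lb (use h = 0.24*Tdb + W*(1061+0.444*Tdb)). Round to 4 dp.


h = 0.24*77.4 + 0.0053*(1061+0.444*77.4) = 24.3814 BTU/lb

24.3814 BTU/lb


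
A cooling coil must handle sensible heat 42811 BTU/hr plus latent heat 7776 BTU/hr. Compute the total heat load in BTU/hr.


Qt = 42811 + 7776 = 50587 BTU/hr

50587 BTU/hr


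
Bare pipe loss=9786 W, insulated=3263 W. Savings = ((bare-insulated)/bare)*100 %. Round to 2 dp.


Savings = ((9786-3263)/9786)*100 = 66.66 %

66.66 %


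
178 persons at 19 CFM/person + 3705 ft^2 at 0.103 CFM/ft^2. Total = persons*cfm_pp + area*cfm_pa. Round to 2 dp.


Total = 178*19 + 3705*0.103 = 3763.62 CFM

3763.62 CFM


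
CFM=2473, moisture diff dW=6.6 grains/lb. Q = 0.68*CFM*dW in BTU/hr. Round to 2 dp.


Q = 0.68 * 2473 * 6.6 = 11098.82 BTU/hr

11098.82 BTU/hr


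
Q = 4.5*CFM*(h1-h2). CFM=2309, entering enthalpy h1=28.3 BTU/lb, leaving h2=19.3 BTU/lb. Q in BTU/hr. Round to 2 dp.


Q = 4.5 * 2309 * (28.3 - 19.3) = 93514.50 BTU/hr

93514.50 BTU/hr


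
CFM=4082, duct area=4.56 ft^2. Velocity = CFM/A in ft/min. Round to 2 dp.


V = 4082 / 4.56 = 895.18 ft/min

895.18 ft/min


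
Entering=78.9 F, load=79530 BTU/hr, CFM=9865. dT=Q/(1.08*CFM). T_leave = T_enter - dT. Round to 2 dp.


dT = 79530/(1.08*9865) = 7.4647
T_leave = 78.9 - 7.4647 = 71.44 F

71.44 F


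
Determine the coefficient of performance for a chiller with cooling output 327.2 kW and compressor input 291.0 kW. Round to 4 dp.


COP = 327.2 / 291.0 = 1.1244

1.1244


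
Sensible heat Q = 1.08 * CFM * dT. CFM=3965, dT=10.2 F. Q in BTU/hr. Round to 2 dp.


Q = 1.08 * 3965 * 10.2 = 43678.44 BTU/hr

43678.44 BTU/hr


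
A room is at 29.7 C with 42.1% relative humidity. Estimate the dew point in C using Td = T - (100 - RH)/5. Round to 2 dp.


Td = 29.7 - (100-42.1)/5 = 18.12 C

18.12 C


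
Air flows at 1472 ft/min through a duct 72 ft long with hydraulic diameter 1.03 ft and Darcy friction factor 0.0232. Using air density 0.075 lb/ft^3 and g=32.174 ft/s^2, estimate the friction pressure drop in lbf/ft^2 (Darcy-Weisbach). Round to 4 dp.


v_fps = 1472/60 = 24.5333 ft/s
dp = 0.0232*(72/1.03)*0.075*24.5333^2/(2*32.174) = 1.1377 lbf/ft^2

1.1377 lbf/ft^2


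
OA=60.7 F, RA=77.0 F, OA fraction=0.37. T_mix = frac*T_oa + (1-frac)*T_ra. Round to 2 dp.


T_mix = 0.37*60.7 + 0.63*77.0 = 70.97 F

70.97 F


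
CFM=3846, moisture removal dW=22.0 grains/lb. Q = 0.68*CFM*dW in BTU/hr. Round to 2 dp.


Q = 0.68 * 3846 * 22.0 = 57536.16 BTU/hr

57536.16 BTU/hr


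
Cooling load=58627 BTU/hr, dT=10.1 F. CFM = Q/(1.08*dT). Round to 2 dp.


CFM = 58627 / (1.08 * 10.1) = 5374.68

5374.68 CFM


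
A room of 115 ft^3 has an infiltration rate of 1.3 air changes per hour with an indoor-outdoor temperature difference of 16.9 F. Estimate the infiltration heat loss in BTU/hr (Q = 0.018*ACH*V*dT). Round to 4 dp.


Q = 0.018 * 1.3 * 115 * 16.9 = 45.4779 BTU/hr

45.4779 BTU/hr


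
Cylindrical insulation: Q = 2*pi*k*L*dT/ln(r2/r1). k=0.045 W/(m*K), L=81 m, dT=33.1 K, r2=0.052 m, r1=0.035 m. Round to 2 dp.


Q = 2*pi*0.045*81*33.1/ln(0.052/0.035) = 1914.81 W

1914.81 W


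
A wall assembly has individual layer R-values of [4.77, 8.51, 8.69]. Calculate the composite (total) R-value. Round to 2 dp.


R_total = 4.77 + 8.51 + 8.69 = 21.97

21.97


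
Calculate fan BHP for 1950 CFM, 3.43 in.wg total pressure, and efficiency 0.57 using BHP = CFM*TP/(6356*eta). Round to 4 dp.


BHP = 1950 * 3.43 / (6356 * 0.57) = 1.8462 hp

1.8462 hp


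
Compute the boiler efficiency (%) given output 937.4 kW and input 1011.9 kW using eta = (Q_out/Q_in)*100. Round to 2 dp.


eta = (937.4/1011.9)*100 = 92.64 %

92.64 %


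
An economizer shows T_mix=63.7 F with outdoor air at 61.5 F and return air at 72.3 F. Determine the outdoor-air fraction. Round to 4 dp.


frac = (63.7 - 72.3) / (61.5 - 72.3) = 0.7963

0.7963


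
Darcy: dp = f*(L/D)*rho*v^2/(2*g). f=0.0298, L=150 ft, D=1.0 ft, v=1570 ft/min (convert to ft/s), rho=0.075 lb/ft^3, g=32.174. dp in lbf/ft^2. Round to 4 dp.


v_fps = 1570/60 = 26.1667 ft/s
dp = 0.0298*(150/1.0)*0.075*26.1667^2/(2*32.174) = 3.5672 lbf/ft^2

3.5672 lbf/ft^2


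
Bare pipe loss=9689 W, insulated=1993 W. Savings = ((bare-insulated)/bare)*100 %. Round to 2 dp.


Savings = ((9689-1993)/9689)*100 = 79.43 %

79.43 %


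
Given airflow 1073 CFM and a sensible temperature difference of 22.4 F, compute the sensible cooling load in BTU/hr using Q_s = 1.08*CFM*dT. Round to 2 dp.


Q = 1.08 * 1073 * 22.4 = 25958.02 BTU/hr

25958.02 BTU/hr


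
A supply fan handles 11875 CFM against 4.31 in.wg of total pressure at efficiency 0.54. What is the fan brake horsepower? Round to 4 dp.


BHP = 11875 * 4.31 / (6356 * 0.54) = 14.9119 hp

14.9119 hp


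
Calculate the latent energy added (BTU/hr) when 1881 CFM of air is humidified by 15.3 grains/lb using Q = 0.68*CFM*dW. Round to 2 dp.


Q = 0.68 * 1881 * 15.3 = 19569.92 BTU/hr

19569.92 BTU/hr


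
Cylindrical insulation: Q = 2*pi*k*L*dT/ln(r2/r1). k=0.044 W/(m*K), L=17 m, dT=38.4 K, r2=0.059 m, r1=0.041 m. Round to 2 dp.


Q = 2*pi*0.044*17*38.4/ln(0.059/0.041) = 495.85 W

495.85 W


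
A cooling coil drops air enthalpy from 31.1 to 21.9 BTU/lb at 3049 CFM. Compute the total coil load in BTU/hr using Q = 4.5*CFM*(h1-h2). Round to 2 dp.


Q = 4.5 * 3049 * (31.1 - 21.9) = 126228.60 BTU/hr

126228.60 BTU/hr


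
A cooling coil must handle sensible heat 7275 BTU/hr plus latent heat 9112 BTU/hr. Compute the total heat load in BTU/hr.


Qt = 7275 + 9112 = 16387 BTU/hr

16387 BTU/hr


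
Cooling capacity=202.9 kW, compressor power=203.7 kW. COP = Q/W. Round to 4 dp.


COP = 202.9 / 203.7 = 0.9961

0.9961


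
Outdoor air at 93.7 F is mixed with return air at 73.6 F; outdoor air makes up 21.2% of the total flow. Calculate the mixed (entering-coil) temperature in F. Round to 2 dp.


T_mix = 73.6 + (21.2/100)*(93.7-73.6) = 77.86 F

77.86 F


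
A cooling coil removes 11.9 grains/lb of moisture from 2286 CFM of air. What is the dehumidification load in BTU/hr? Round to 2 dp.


Q = 0.68 * 2286 * 11.9 = 18498.31 BTU/hr

18498.31 BTU/hr


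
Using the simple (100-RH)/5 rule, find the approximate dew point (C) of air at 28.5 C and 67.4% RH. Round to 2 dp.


Td = 28.5 - (100-67.4)/5 = 21.98 C

21.98 C


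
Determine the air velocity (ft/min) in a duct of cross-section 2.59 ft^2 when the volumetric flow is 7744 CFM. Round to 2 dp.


V = 7744 / 2.59 = 2989.96 ft/min

2989.96 ft/min


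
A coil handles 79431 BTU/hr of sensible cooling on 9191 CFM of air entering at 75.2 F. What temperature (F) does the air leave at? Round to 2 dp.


dT = 79431/(1.08*9191) = 8.0021
T_leave = 75.2 - 8.0021 = 67.20 F

67.20 F


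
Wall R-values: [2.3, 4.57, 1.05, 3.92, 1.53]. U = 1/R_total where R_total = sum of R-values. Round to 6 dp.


R_total = 2.3 + 4.57 + 1.05 + 3.92 + 1.53 = 13.37
U = 1/13.37 = 0.074794

0.074794


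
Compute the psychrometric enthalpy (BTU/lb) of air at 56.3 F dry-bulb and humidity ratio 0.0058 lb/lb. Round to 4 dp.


h = 0.24*56.3 + 0.0058*(1061+0.444*56.3) = 19.8108 BTU/lb

19.8108 BTU/lb


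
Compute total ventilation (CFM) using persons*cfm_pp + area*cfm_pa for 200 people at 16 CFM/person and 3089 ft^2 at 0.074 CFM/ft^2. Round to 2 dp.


Total = 200*16 + 3089*0.074 = 3428.59 CFM

3428.59 CFM


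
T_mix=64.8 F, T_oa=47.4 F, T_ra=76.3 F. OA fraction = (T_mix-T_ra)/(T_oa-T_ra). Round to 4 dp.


frac = (64.8 - 76.3) / (47.4 - 76.3) = 0.3979

0.3979


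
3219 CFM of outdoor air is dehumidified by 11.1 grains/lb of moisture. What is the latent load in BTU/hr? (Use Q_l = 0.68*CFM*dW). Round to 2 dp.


Q = 0.68 * 3219 * 11.1 = 24297.01 BTU/hr

24297.01 BTU/hr


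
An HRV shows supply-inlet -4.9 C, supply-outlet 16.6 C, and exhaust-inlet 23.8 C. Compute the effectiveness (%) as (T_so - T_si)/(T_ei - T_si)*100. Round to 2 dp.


eff = (16.6-(-4.9))/(23.8-(-4.9))*100 = 74.91 %

74.91 %


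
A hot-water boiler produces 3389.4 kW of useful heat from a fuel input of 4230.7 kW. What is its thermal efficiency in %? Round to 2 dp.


eta = (3389.4/4230.7)*100 = 80.11 %

80.11 %


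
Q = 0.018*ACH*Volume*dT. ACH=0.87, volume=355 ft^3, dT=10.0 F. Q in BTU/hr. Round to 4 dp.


Q = 0.018 * 0.87 * 355 * 10.0 = 55.5930 BTU/hr

55.5930 BTU/hr


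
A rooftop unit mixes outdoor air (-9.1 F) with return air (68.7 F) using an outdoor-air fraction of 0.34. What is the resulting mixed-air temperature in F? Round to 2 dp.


T_mix = 0.34*(-9.1) + 0.66*68.7 = 42.25 F

42.25 F


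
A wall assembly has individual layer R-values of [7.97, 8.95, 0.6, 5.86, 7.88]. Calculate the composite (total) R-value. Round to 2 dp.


R_total = 7.97 + 8.95 + 0.6 + 5.86 + 7.88 = 31.26

31.26


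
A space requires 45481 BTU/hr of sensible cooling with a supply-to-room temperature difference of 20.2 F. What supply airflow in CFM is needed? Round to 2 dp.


CFM = 45481 / (1.08 * 20.2) = 2084.75

2084.75 CFM


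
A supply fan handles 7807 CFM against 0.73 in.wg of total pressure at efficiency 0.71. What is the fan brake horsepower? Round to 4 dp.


BHP = 7807 * 0.73 / (6356 * 0.71) = 1.2629 hp

1.2629 hp


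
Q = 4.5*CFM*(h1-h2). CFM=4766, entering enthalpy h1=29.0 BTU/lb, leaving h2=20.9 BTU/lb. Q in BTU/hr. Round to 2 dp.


Q = 4.5 * 4766 * (29.0 - 20.9) = 173720.70 BTU/hr

173720.70 BTU/hr


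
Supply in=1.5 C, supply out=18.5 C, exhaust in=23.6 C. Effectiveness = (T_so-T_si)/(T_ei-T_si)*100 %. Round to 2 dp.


eff = (18.5-1.5)/(23.6-1.5)*100 = 76.92 %

76.92 %


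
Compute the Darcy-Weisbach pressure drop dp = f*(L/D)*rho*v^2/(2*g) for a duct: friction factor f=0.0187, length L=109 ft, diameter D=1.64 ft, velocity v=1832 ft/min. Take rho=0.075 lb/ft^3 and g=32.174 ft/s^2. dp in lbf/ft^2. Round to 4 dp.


v_fps = 1832/60 = 30.5333 ft/s
dp = 0.0187*(109/1.64)*0.075*30.5333^2/(2*32.174) = 1.3505 lbf/ft^2

1.3505 lbf/ft^2


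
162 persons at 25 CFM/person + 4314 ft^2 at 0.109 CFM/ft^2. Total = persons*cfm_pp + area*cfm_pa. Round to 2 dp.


Total = 162*25 + 4314*0.109 = 4520.23 CFM

4520.23 CFM


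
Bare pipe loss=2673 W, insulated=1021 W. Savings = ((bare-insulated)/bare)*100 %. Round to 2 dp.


Savings = ((2673-1021)/2673)*100 = 61.80 %

61.80 %


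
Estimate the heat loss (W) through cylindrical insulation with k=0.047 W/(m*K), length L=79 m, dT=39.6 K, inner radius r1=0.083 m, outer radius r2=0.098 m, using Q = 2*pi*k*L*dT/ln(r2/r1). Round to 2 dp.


Q = 2*pi*0.047*79*39.6/ln(0.098/0.083) = 5561.09 W

5561.09 W


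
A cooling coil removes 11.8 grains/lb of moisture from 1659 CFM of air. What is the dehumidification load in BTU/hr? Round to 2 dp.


Q = 0.68 * 1659 * 11.8 = 13311.82 BTU/hr

13311.82 BTU/hr


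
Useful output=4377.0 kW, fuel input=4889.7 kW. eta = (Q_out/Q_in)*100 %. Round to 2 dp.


eta = (4377.0/4889.7)*100 = 89.51 %

89.51 %


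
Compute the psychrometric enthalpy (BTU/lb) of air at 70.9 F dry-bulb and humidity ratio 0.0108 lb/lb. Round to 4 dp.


h = 0.24*70.9 + 0.0108*(1061+0.444*70.9) = 28.8148 BTU/lb

28.8148 BTU/lb


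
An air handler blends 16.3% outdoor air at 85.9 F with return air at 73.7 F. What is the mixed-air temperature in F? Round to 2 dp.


T_mix = 73.7 + (16.3/100)*(85.9-73.7) = 75.69 F

75.69 F


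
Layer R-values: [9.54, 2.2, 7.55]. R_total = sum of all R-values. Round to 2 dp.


R_total = 9.54 + 2.2 + 7.55 = 19.29

19.29


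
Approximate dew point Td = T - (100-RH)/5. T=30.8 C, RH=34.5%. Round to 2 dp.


Td = 30.8 - (100-34.5)/5 = 17.70 C

17.70 C


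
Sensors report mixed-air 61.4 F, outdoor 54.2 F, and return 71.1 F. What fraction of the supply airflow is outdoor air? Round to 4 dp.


frac = (61.4 - 71.1) / (54.2 - 71.1) = 0.5740

0.5740


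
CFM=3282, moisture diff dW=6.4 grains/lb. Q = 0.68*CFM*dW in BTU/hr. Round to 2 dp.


Q = 0.68 * 3282 * 6.4 = 14283.26 BTU/hr

14283.26 BTU/hr


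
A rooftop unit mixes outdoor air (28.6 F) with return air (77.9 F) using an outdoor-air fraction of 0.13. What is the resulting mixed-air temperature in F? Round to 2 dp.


T_mix = 0.13*28.6 + 0.87*77.9 = 71.49 F

71.49 F


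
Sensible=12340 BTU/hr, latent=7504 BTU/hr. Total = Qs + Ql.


Qt = 12340 + 7504 = 19844 BTU/hr

19844 BTU/hr


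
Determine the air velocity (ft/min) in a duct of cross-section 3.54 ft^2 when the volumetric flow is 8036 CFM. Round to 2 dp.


V = 8036 / 3.54 = 2270.06 ft/min

2270.06 ft/min


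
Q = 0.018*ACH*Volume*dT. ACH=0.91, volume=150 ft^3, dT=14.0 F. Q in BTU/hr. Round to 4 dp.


Q = 0.018 * 0.91 * 150 * 14.0 = 34.3980 BTU/hr

34.3980 BTU/hr


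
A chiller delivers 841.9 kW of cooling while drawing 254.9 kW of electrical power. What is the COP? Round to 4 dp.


COP = 841.9 / 254.9 = 3.3029

3.3029


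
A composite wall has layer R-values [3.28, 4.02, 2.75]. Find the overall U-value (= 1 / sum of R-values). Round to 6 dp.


R_total = 3.28 + 4.02 + 2.75 = 10.05
U = 1/10.05 = 0.099502

0.099502


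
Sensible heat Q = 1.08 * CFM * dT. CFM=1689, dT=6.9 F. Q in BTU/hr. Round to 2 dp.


Q = 1.08 * 1689 * 6.9 = 12586.43 BTU/hr

12586.43 BTU/hr


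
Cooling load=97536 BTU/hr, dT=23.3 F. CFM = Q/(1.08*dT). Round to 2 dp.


CFM = 97536 / (1.08 * 23.3) = 3876.01

3876.01 CFM


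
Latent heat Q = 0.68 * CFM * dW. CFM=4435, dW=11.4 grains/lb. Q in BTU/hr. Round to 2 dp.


Q = 0.68 * 4435 * 11.4 = 34380.12 BTU/hr

34380.12 BTU/hr


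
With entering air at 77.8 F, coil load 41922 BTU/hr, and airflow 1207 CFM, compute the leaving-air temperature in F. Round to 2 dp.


dT = 41922/(1.08*1207) = 32.1596
T_leave = 77.8 - 32.1596 = 45.64 F

45.64 F


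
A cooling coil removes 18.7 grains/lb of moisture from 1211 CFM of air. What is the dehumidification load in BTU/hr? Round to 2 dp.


Q = 0.68 * 1211 * 18.7 = 15399.08 BTU/hr

15399.08 BTU/hr


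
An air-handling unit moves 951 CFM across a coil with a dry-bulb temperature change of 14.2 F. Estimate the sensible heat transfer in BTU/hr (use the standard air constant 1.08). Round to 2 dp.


Q = 1.08 * 951 * 14.2 = 14584.54 BTU/hr

14584.54 BTU/hr


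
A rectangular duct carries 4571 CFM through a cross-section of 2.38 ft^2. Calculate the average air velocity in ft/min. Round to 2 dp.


V = 4571 / 2.38 = 1920.59 ft/min

1920.59 ft/min


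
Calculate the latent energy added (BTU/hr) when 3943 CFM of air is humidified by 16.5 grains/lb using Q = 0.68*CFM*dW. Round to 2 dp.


Q = 0.68 * 3943 * 16.5 = 44240.46 BTU/hr

44240.46 BTU/hr


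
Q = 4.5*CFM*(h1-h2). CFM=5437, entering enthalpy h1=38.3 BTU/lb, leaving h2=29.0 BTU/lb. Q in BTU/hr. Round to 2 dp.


Q = 4.5 * 5437 * (38.3 - 29.0) = 227538.45 BTU/hr

227538.45 BTU/hr


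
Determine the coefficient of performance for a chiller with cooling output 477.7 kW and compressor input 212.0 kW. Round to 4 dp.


COP = 477.7 / 212.0 = 2.2533

2.2533


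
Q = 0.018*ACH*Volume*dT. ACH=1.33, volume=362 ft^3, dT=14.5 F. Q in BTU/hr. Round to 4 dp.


Q = 0.018 * 1.33 * 362 * 14.5 = 125.6611 BTU/hr

125.6611 BTU/hr


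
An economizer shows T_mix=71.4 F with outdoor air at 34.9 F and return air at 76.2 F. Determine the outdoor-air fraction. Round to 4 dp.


frac = (71.4 - 76.2) / (34.9 - 76.2) = 0.1162

0.1162


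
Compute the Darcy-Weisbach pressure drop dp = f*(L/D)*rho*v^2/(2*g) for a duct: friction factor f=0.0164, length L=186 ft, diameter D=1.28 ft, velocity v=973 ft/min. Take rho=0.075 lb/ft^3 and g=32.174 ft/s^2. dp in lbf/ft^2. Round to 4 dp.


v_fps = 973/60 = 16.2167 ft/s
dp = 0.0164*(186/1.28)*0.075*16.2167^2/(2*32.174) = 0.7305 lbf/ft^2

0.7305 lbf/ft^2


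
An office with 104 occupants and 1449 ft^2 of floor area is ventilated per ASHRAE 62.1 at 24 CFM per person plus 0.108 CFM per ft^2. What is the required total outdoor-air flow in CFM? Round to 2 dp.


Total = 104*24 + 1449*0.108 = 2652.49 CFM

2652.49 CFM


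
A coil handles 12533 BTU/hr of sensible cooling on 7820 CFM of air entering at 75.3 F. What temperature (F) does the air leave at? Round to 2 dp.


dT = 12533/(1.08*7820) = 1.4840
T_leave = 75.3 - 1.4840 = 73.82 F

73.82 F


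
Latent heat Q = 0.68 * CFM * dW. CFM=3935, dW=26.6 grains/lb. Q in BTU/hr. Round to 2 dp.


Q = 0.68 * 3935 * 26.6 = 71176.28 BTU/hr

71176.28 BTU/hr


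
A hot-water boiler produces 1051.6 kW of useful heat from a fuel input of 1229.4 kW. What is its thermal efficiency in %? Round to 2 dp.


eta = (1051.6/1229.4)*100 = 85.54 %

85.54 %


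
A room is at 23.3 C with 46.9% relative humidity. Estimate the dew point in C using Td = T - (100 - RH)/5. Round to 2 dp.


Td = 23.3 - (100-46.9)/5 = 12.68 C

12.68 C


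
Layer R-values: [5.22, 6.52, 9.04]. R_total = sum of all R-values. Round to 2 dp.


R_total = 5.22 + 6.52 + 9.04 = 20.78

20.78


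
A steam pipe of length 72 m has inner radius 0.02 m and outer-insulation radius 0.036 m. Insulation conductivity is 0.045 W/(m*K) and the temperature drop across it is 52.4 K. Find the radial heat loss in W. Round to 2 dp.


Q = 2*pi*0.045*72*52.4/ln(0.036/0.02) = 1814.83 W

1814.83 W


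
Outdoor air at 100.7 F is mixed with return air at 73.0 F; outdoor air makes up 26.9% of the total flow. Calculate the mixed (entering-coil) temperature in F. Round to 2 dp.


T_mix = 73.0 + (26.9/100)*(100.7-73.0) = 80.45 F

80.45 F


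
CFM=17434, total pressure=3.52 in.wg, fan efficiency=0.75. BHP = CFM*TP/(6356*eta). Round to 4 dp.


BHP = 17434 * 3.52 / (6356 * 0.75) = 12.8734 hp

12.8734 hp


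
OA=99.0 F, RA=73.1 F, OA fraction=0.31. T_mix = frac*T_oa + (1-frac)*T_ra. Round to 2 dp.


T_mix = 0.31*99.0 + 0.69*73.1 = 81.13 F

81.13 F


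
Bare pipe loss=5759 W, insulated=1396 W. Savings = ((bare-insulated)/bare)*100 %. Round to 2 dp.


Savings = ((5759-1396)/5759)*100 = 75.76 %

75.76 %


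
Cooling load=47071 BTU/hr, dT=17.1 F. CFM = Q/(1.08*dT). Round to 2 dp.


CFM = 47071 / (1.08 * 17.1) = 2548.79

2548.79 CFM


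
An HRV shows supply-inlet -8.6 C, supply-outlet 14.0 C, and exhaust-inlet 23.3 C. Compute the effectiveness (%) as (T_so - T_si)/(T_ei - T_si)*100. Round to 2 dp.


eff = (14.0-(-8.6))/(23.3-(-8.6))*100 = 70.85 %

70.85 %


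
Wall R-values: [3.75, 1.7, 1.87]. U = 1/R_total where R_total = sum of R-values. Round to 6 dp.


R_total = 3.75 + 1.7 + 1.87 = 7.32
U = 1/7.32 = 0.136612

0.136612


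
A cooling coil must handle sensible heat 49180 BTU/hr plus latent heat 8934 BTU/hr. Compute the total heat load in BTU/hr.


Qt = 49180 + 8934 = 58114 BTU/hr

58114 BTU/hr


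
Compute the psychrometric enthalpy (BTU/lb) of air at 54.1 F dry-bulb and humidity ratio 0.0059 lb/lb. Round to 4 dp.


h = 0.24*54.1 + 0.0059*(1061+0.444*54.1) = 19.3856 BTU/lb

19.3856 BTU/lb


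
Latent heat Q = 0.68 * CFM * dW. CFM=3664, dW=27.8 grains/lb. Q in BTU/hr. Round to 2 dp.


Q = 0.68 * 3664 * 27.8 = 69264.26 BTU/hr

69264.26 BTU/hr


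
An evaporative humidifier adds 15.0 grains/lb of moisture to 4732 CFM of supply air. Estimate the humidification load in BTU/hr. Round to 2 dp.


Q = 0.68 * 4732 * 15.0 = 48266.40 BTU/hr

48266.40 BTU/hr


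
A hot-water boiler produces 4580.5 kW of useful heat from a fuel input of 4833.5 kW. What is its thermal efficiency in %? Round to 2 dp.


eta = (4580.5/4833.5)*100 = 94.77 %

94.77 %


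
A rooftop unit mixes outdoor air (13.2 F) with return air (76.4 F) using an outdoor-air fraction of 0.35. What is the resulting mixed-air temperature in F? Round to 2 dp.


T_mix = 0.35*13.2 + 0.65*76.4 = 54.28 F

54.28 F


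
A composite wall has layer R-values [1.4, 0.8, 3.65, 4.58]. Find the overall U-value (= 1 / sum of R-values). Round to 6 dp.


R_total = 1.4 + 0.8 + 3.65 + 4.58 = 10.43
U = 1/10.43 = 0.095877

0.095877


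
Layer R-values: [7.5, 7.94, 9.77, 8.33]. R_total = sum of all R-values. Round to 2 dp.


R_total = 7.5 + 7.94 + 9.77 + 8.33 = 33.54

33.54


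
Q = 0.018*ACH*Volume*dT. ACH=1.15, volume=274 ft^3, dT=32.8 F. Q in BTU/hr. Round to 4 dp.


Q = 0.018 * 1.15 * 274 * 32.8 = 186.0350 BTU/hr

186.0350 BTU/hr


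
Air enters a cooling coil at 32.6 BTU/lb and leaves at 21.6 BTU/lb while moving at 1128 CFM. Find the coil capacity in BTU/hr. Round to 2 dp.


Q = 4.5 * 1128 * (32.6 - 21.6) = 55836.00 BTU/hr

55836.00 BTU/hr


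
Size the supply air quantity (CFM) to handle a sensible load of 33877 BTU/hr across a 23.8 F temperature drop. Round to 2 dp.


CFM = 33877 / (1.08 * 23.8) = 1317.97

1317.97 CFM


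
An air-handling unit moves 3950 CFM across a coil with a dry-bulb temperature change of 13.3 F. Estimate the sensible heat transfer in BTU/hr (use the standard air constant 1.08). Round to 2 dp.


Q = 1.08 * 3950 * 13.3 = 56737.80 BTU/hr

56737.80 BTU/hr


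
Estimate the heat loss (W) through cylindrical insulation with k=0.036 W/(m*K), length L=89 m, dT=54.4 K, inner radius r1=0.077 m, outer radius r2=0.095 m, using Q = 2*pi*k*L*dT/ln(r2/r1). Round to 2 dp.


Q = 2*pi*0.036*89*54.4/ln(0.095/0.077) = 5213.20 W

5213.20 W


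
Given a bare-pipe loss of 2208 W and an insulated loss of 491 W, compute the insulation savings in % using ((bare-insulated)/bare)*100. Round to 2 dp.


Savings = ((2208-491)/2208)*100 = 77.76 %

77.76 %


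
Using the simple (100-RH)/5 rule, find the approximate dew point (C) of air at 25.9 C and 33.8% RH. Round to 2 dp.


Td = 25.9 - (100-33.8)/5 = 12.66 C

12.66 C


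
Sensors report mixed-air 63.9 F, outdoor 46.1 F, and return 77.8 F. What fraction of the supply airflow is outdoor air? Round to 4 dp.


frac = (63.9 - 77.8) / (46.1 - 77.8) = 0.4385

0.4385


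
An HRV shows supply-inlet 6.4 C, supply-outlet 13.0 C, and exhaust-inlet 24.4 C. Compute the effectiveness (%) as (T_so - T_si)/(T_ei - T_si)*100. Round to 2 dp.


eff = (13.0-6.4)/(24.4-6.4)*100 = 36.67 %

36.67 %


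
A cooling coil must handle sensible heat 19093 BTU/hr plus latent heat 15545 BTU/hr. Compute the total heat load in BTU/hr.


Qt = 19093 + 15545 = 34638 BTU/hr

34638 BTU/hr


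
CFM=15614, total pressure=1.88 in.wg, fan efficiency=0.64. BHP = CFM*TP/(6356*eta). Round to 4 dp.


BHP = 15614 * 1.88 / (6356 * 0.64) = 7.2162 hp

7.2162 hp


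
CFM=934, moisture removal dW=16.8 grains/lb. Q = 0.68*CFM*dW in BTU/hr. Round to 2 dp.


Q = 0.68 * 934 * 16.8 = 10670.02 BTU/hr

10670.02 BTU/hr


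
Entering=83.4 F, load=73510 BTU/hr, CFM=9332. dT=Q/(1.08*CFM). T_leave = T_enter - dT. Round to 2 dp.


dT = 73510/(1.08*9332) = 7.2937
T_leave = 83.4 - 7.2937 = 76.11 F

76.11 F


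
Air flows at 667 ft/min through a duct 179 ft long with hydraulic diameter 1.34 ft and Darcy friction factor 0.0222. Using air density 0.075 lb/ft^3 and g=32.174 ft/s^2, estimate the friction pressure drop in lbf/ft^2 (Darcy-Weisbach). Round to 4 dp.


v_fps = 667/60 = 11.1167 ft/s
dp = 0.0222*(179/1.34)*0.075*11.1167^2/(2*32.174) = 0.4271 lbf/ft^2

0.4271 lbf/ft^2


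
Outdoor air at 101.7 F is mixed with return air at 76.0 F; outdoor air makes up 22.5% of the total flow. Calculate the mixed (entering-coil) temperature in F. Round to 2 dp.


T_mix = 76.0 + (22.5/100)*(101.7-76.0) = 81.78 F

81.78 F


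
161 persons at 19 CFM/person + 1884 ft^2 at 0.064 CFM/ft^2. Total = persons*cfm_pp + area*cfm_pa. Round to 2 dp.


Total = 161*19 + 1884*0.064 = 3179.58 CFM

3179.58 CFM


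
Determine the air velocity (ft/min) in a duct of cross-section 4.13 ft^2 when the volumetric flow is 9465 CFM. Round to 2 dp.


V = 9465 / 4.13 = 2291.77 ft/min

2291.77 ft/min
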